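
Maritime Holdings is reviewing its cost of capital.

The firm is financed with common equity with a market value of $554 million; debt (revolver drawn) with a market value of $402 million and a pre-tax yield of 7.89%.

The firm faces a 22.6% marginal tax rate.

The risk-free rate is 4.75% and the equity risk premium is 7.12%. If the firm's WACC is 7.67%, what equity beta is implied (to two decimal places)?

0.57

Total capital V = 554 + 402 = 956.
Equity weight = 554/956 = 0.5795.
Revolver drawn weight = 402/956 = 0.4205.
Debt contribution = 0.4205 × 7.89% × (1 − 22.6%) = 2.5679%.
Required equity contribution = 7.67% − 2.5679% = 5.1021%  ⇒  Re = 8.8043%.
CAPM: 8.8043% = 4.75% + β × 7.12%  ⇒  β = 0.5694.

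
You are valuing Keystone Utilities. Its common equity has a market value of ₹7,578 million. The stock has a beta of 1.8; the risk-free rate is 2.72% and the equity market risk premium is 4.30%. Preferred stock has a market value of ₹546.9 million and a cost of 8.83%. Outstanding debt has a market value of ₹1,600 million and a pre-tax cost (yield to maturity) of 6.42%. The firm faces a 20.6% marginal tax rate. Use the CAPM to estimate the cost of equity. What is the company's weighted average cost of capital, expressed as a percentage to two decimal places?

Cost of equity via CAPM: Re = 2.72% + 1.8 × 4.3% = 10.4600%.
Total capital V = 7578 + 546.9 + 1600 = 9724.9.
Equity: weight = 7578/9724.9 = 0.7792; cost = 10.46%.
Preferred: weight = 546.9/9724.9 = 0.0562; cost = 8.83%.
Debt: weight = 1600/9724.9 = 0.1645; after-tax cost = 6.42% × (1 − 20.6%) = 5.0975%.
WACC = 0.7792 × 10.4600% + 0.0562 × 8.8300% + 0.1645 × 5.0975% = 9.4861%.

9.49%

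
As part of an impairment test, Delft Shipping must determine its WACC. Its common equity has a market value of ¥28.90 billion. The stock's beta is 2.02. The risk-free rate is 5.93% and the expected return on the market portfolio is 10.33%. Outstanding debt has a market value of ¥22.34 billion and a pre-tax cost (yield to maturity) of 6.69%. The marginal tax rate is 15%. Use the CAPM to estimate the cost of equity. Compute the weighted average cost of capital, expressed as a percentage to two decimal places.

10.84%

Market risk premium = 10.33% − 5.93% = 4.4%.
Cost of equity via CAPM: Re = 5.93% + 2.02 × 4.4% = 14.8180%.
Total capital V = 28.9 + 22.34 = 51.24.
Equity: weight = 28.9/51.24 = 0.5640; cost = 14.818%.
Debt: weight = 22.34/51.24 = 0.4360; after-tax cost = 6.69% × (1 − 15%) = 5.6865%.
WACC = 0.5640 × 14.8180% + 0.4360 × 5.6865% = 10.8368%.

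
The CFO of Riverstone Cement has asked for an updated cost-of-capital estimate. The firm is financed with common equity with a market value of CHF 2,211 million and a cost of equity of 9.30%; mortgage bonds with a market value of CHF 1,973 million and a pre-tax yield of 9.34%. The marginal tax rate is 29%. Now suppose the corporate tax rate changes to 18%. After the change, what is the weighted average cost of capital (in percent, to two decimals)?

8.53%

After the change:
Total capital V = 2211 + 1973 = 4184.
Equity: weight = 2211/4184 = 0.5284; cost = 9.3%.
Mortgage bonds: weight = 1973/4184 = 0.4716; after-tax cost = 9.34% × (1 − 18%) = 7.6588%.
WACC = 0.5284 × 9.3000% + 0.4716 × 7.6588% = 8.5261%.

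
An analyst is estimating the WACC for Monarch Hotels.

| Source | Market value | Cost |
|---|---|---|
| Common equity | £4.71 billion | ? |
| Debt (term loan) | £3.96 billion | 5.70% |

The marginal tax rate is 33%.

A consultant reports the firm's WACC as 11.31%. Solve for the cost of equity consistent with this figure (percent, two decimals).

Total capital V = 4.71 + 3.96 = 8.67.
Equity weight = 4.71/8.67 = 0.5433.
Term loan weight = 3.96/8.67 = 0.4567.
Debt contribution = 0.4567 × 5.7% × (1 − 33%) = 1.7443%.
Required equity contribution = 11.31% − 1.7443% = 9.5657%.
Re = 9.5657% / 0.5433 = 17.6082%.

17.61%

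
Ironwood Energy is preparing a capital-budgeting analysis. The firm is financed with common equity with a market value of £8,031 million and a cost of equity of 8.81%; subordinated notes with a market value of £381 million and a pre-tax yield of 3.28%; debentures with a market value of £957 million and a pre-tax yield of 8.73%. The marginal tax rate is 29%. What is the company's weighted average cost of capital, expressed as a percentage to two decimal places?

Total capital V = 8031 + 381 + 957 = 9369.
Equity: weight = 8031/9369 = 0.8572; cost = 8.81%.
Subordinated notes: weight = 381/9369 = 0.0407; after-tax cost = 3.28% × (1 − 29%) = 2.3288%.
Debentures: weight = 957/9369 = 0.1021; after-tax cost = 8.73% × (1 − 29%) = 6.1983%.
WACC = 0.8572 × 8.8100% + 0.0407 × 2.3288% + 0.1021 × 6.1983% = 8.2797%.

8.28%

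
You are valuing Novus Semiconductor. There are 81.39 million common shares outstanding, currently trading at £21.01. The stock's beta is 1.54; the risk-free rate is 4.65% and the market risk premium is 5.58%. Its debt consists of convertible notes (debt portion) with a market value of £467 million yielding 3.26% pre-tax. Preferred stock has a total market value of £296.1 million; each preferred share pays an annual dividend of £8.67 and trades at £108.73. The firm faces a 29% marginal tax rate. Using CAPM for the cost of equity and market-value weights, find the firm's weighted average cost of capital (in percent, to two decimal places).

Cost of equity via CAPM: Re = 4.65% + 1.54 × 5.58% = 13.2432%.
Cost of preferred: Rp = 8.67 / 108.73 = 7.9739%.
Market value of equity E = 21.01 × 81.39m = 1710.0039m.
Total capital V = 1710.0039 + 296.1 + 467 = 2473.1039.
Equity: weight = 1710.0039/2473.1039 = 0.6914; cost = 13.2432%.
Preferred: weight = 296.1/2473.1039 = 0.1197; cost = 7.9739%.
Convertible notes (debt portion): weight = 467/2473.1039 = 0.1888; after-tax cost = 3.26% × (1 − 29%) = 2.3146%.
WACC = 0.6914 × 13.2432% + 0.1197 × 7.9739% + 0.1888 × 2.3146% = 10.5487%.

10.55%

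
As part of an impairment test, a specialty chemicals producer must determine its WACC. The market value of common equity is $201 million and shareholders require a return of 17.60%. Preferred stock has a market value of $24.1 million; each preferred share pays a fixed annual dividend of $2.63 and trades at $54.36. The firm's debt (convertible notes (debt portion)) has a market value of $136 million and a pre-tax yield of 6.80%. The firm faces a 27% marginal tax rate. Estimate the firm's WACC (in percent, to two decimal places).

11.99%

Cost of preferred: Rp = 2.63 / 54.36 = 4.8381%.
Total capital V = 201 + 24.1 + 136 = 361.1.
Equity: weight = 201/361.1 = 0.5566; cost = 17.6%.
Preferred: weight = 24.1/361.1 = 0.0667; cost = 4.8381%.
Convertible notes (debt portion): weight = 136/361.1 = 0.3766; after-tax cost = 6.8% × (1 − 27%) = 4.9640%.
WACC = 0.5566 × 17.6000% + 0.0667 × 4.8381% + 0.3766 × 4.9640% = 11.9892%.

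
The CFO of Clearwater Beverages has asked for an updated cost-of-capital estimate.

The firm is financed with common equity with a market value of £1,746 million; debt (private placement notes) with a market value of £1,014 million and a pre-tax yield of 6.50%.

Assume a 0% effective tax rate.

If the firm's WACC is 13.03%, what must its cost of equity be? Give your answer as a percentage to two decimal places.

16.82%

Total capital V = 1746 + 1014 = 2760.
Equity weight = 1746/2760 = 0.6326.
Private placement notes weight = 1014/2760 = 0.3674.
Debt contribution = 0.3674 × 6.5% × (1 − 0%) = 2.3880%.
Required equity contribution = 13.03% − 2.3880% = 10.6420%.
Re = 10.6420% / 0.6326 = 16.8223%.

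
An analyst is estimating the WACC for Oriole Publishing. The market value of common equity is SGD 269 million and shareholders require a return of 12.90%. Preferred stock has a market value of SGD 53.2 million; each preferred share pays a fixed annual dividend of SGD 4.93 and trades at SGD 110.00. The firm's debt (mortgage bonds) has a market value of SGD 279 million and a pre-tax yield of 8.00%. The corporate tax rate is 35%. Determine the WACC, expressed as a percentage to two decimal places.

Cost of preferred: Rp = 4.93 / 110.0 = 4.4818%.
Total capital V = 269 + 53.2 + 279 = 601.2.
Equity: weight = 269/601.2 = 0.4474; cost = 12.9%.
Preferred: weight = 53.2/601.2 = 0.0885; cost = 4.4818%.
Mortgage bonds: weight = 279/601.2 = 0.4641; after-tax cost = 8% × (1 − 35%) = 5.2000%.
WACC = 0.4474 × 12.9000% + 0.0885 × 4.4818% + 0.4641 × 5.2000% = 8.5817%.

8.58%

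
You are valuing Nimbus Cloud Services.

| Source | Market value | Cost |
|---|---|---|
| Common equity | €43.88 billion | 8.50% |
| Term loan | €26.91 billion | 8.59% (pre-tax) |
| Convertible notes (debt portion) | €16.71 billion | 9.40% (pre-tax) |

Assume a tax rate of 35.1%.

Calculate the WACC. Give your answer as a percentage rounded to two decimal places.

Total capital V = 43.88 + 26.91 + 16.71 = 87.5.
Equity: weight = 43.88/87.5 = 0.5015; cost = 8.5%.
Term loan: weight = 26.91/87.5 = 0.3075; after-tax cost = 8.59% × (1 − 35.1%) = 5.5749%.
Convertible notes (debt portion): weight = 16.71/87.5 = 0.1910; after-tax cost = 9.4% × (1 − 35.1%) = 6.1006%.
WACC = 0.5015 × 8.5000% + 0.3075 × 5.5749% + 0.1910 × 6.1006% = 7.1422%.

7.14%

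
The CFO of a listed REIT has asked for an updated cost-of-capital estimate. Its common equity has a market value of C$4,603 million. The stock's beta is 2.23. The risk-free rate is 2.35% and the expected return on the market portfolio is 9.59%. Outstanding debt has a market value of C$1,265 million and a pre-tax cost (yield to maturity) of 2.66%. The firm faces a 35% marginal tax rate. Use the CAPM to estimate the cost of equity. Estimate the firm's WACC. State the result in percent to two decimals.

14.88%

Market risk premium = 9.59% − 2.35% = 7.24%.
Cost of equity via CAPM: Re = 2.35% + 2.23 × 7.24% = 18.4952%.
Total capital V = 4603 + 1265 = 5868.
Equity: weight = 4603/5868 = 0.7844; cost = 18.4952%.
Debt: weight = 1265/5868 = 0.2156; after-tax cost = 2.66% × (1 − 35%) = 1.7290%.
WACC = 0.7844 × 18.4952% + 0.2156 × 1.7290% = 14.8808%.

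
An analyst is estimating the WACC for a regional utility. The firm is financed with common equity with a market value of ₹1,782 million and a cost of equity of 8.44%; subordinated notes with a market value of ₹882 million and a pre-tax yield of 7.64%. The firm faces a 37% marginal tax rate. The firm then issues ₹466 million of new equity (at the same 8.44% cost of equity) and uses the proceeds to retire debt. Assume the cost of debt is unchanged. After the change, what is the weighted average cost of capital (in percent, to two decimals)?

After the change:
Total capital V = 2248 + 416 = 2664.
Equity: weight = 2248/2664 = 0.8438; cost = 8.44%.
Subordinated notes: weight = 416/2664 = 0.1562; after-tax cost = 7.64% × (1 − 37%) = 4.8132%.
WACC = 0.8438 × 8.4400% + 0.1562 × 4.8132% = 7.8737%.

7.87%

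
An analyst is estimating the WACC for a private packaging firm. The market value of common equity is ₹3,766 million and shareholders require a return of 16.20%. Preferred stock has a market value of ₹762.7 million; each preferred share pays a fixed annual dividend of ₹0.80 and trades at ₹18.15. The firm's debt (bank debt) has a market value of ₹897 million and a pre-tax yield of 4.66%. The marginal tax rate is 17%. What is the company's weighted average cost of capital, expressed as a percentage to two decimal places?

Cost of preferred: Rp = 0.8 / 18.15 = 4.4077%.
Total capital V = 3766 + 762.7 + 897 = 5425.7.
Equity: weight = 3766/5425.7 = 0.6941; cost = 16.2%.
Preferred: weight = 762.7/5425.7 = 0.1406; cost = 4.4077%.
Bank debt: weight = 897/5425.7 = 0.1653; after-tax cost = 4.66% × (1 − 17%) = 3.8678%.
WACC = 0.6941 × 16.2000% + 0.1406 × 4.4077% + 0.1653 × 3.8678% = 12.5035%.

12.50%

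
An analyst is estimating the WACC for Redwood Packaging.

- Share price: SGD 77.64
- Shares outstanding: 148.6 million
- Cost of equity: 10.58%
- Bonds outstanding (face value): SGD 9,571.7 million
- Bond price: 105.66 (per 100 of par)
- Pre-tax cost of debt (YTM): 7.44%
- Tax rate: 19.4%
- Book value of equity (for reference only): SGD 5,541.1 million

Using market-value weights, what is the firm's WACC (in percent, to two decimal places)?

Market value of equity E = 77.64 × 148.6m = 11537.304m. Market value of debt D = 9571.7m × 105.66/100 = 10113.45822m.
Total capital V = 11537.304 + 10113.45822 = 21650.76222.
Equity: weight = 11537.304/21650.76222 = 0.5329; cost = 10.58%.
Bonds outstanding: weight = 10113.45822/21650.76222 = 0.4671; after-tax cost = 7.44% × (1 − 19.4%) = 5.9966%.
WACC = 0.5329 × 10.5800% + 0.4671 × 5.9966% = 8.4390%.

8.44%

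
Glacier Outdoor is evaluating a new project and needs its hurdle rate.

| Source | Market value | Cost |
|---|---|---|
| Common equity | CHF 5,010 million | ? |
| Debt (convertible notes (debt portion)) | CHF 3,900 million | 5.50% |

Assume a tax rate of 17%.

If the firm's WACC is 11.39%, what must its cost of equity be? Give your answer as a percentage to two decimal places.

16.70%

Total capital V = 5010 + 3900 = 8910.
Equity weight = 5010/8910 = 0.5623.
Convertible notes (debt portion) weight = 3900/8910 = 0.4377.
Debt contribution = 0.4377 × 5.5% × (1 − 17%) = 1.9981%.
Required equity contribution = 11.39% − 1.9981% = 9.3919%.
Re = 9.3919% / 0.5623 = 16.7029%.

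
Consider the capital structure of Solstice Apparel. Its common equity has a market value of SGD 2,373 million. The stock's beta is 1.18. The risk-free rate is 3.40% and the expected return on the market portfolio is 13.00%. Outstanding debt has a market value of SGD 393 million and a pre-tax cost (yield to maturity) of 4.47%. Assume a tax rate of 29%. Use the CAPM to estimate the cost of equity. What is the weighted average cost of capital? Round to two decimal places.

13.09%

Market risk premium = 13.0% − 3.4% = 9.6%.
Cost of equity via CAPM: Re = 3.4% + 1.18 × 9.6% = 14.7280%.
Total capital V = 2373 + 393 = 2766.
Equity: weight = 2373/2766 = 0.8579; cost = 14.728%.
Debt: weight = 393/2766 = 0.1421; after-tax cost = 4.47% × (1 − 29%) = 3.1737%.
WACC = 0.8579 × 14.7280% + 0.1421 × 3.1737% = 13.0863%.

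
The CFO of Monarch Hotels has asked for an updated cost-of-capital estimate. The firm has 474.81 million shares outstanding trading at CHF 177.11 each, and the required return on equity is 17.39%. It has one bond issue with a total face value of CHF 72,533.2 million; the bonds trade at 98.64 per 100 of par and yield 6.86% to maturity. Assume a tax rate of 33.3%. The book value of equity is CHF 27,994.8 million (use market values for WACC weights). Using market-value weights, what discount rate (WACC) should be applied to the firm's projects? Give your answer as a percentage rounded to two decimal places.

Market value of equity E = 177.11 × 474.81m = 84093.5991m. Market value of debt D = 72533.2m × 98.64/100 = 71546.74848m.
Total capital V = 84093.5991 + 71546.74848 = 155640.34758.
Equity: weight = 84093.5991/155640.34758 = 0.5403; cost = 17.39%.
Bonds outstanding: weight = 71546.74848/155640.34758 = 0.4597; after-tax cost = 6.86% × (1 − 33.3%) = 4.5756%.
WACC = 0.5403 × 17.3900% + 0.4597 × 4.5756% = 11.4993%.

11.50%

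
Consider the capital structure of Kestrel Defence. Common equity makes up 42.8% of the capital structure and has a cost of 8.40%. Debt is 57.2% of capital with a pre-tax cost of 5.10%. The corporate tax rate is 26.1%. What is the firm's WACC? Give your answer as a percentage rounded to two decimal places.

After-tax cost of debt = 5.1% × (1 − 26.1%) = 3.7689%.
WACC = 0.428 × 8.4000% + 0.572 × 3.7689% = 5.7510%.

5.75%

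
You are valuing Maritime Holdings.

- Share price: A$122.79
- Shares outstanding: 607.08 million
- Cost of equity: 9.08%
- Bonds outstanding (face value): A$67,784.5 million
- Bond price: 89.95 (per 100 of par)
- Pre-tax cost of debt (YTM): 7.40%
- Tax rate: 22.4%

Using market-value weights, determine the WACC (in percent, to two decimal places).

Market value of equity E = 122.79 × 607.08m = 74543.3532m. Market value of debt D = 67784.5m × 89.95/100 = 60972.15775m.
Total capital V = 74543.3532 + 60972.15775 = 135515.51095.
Equity: weight = 74543.3532/135515.51095 = 0.5501; cost = 9.08%.
Bonds outstanding: weight = 60972.15775/135515.51095 = 0.4499; after-tax cost = 7.4% × (1 − 22.4%) = 5.7424%.
WACC = 0.5501 × 9.0800% + 0.4499 × 5.7424% = 7.5783%.

7.58%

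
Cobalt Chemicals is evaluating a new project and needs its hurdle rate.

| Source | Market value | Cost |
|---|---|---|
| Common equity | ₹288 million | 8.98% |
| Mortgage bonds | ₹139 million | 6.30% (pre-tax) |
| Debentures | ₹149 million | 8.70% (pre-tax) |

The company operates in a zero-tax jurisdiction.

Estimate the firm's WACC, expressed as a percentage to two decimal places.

8.26%

Total capital V = 288 + 139 + 149 = 576.
Equity: weight = 288/576 = 0.5000; cost = 8.98%.
Mortgage bonds: weight = 139/576 = 0.2413; after-tax cost = 6.3% × (1 − 0%) = 6.3000%.
Debentures: weight = 149/576 = 0.2587; after-tax cost = 8.7% × (1 − 0%) = 8.7000%.
WACC = 0.5000 × 8.9800% + 0.2413 × 6.3000% + 0.2587 × 8.7000% = 8.2608%.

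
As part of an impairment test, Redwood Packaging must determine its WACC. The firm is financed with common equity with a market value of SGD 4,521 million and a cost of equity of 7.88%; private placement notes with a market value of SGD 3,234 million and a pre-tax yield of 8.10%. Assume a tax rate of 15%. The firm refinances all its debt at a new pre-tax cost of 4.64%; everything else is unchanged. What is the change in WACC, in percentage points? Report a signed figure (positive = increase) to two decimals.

Current WACC:
Total capital V = 4521 + 3234 = 7755.
Equity: weight = 4521/7755 = 0.5830; cost = 7.88%.
Private placement notes: weight = 3234/7755 = 0.4170; after-tax cost = 8.1% × (1 − 15%) = 6.8850%.
WACC = 0.5830 × 7.8800% + 0.4170 × 6.8850% = 7.4651%.
After the change:
Total capital V = 4521 + 3234 = 7755.
Equity: weight = 4521/7755 = 0.5830; cost = 7.88%.
Private placement notes: weight = 3234/7755 = 0.4170; after-tax cost = 4.64% × (1 − 15%) = 3.9440%.
WACC = 0.5830 × 7.8800% + 0.4170 × 3.9440% = 6.2386%.
Change in WACC = 6.2386% − 7.4651% = -1.2265 pp.

-1.23 pp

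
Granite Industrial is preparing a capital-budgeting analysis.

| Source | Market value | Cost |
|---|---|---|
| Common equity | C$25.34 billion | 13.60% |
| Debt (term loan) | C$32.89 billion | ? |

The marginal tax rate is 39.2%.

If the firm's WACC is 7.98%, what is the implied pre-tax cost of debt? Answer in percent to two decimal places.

Total capital V = 25.34 + 32.89 = 58.23.
Equity weight = 25.34/58.23 = 0.4352.
Term loan weight = 32.89/58.23 = 0.5648.
Equity contribution = 0.4352 × 13.6% = 5.9183%.
Remaining for debt = 7.98% − 5.9183% = 2.0617%.
Rd × (1 − 39.2%) × 0.5648 = 2.0617%  ⇒  Rd = 6.0034%.

6.00%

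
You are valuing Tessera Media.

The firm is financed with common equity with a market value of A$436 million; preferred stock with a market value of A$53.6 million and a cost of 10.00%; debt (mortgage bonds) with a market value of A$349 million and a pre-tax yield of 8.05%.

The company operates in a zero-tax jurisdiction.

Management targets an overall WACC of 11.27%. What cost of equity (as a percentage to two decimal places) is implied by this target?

14.00%

Total capital V = 436 + 53.6 + 349 = 838.6.
Equity weight = 436/838.6 = 0.5199.
Preferred weight = 53.6/838.6 = 0.0639.
Mortgage bonds weight = 349/838.6 = 0.4162.
Debt contribution = 0.4162 × 8.05% × (1 − 0%) = 3.3502%.
Preferred contribution = 0.0639 × 10% = 0.6392%.
Required equity contribution = 11.27% − 3.9893% = 7.2807%.
Re = 7.2807% / 0.5199 = 14.0036%.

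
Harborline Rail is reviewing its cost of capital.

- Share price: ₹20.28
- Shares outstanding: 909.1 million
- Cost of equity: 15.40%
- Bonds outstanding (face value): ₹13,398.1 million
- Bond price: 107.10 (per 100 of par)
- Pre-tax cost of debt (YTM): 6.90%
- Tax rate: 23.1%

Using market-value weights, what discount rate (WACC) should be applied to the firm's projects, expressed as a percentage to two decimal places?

Market value of equity E = 20.28 × 909.1m = 18436.548m. Market value of debt D = 13398.1m × 107.1/100 = 14349.3651m.
Total capital V = 18436.548 + 14349.3651 = 32785.9131.
Equity: weight = 18436.548/32785.9131 = 0.5623; cost = 15.4%.
Bonds outstanding: weight = 14349.3651/32785.9131 = 0.4377; after-tax cost = 6.9% × (1 − 23.1%) = 5.3061%.
WACC = 0.5623 × 15.4000% + 0.4377 × 5.3061% = 10.9822%.

10.98%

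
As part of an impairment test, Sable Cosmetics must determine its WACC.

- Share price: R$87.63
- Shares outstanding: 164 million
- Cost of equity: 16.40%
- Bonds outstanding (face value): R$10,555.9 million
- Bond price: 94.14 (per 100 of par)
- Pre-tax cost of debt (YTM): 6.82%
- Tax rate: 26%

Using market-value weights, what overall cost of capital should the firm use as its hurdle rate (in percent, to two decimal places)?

Market value of equity E = 87.63 × 164m = 14371.32m. Market value of debt D = 10555.9m × 94.14/100 = 9937.32426m.
Total capital V = 14371.32 + 9937.32426 = 24308.64426.
Equity: weight = 14371.32/24308.64426 = 0.5912; cost = 16.4%.
Bonds outstanding: weight = 9937.32426/24308.64426 = 0.4088; after-tax cost = 6.82% × (1 − 26%) = 5.0468%.
WACC = 0.5912 × 16.4000% + 0.4088 × 5.0468% = 11.7588%.

11.76%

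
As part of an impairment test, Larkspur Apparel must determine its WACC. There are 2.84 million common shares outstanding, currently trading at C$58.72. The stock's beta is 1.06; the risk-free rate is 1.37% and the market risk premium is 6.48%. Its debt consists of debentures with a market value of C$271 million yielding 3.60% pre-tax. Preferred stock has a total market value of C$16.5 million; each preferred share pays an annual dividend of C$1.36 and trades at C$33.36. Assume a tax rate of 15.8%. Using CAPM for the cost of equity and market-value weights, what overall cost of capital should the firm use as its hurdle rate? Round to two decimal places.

Cost of equity via CAPM: Re = 1.37% + 1.06 × 6.48% = 8.2388%.
Cost of preferred: Rp = 1.36 / 33.36 = 4.0767%.
Market value of equity E = 58.72 × 2.84m = 166.7648m.
Total capital V = 166.7648 + 16.5 + 271 = 454.2648.
Equity: weight = 166.7648/454.2648 = 0.3671; cost = 8.2388%.
Preferred: weight = 16.5/454.2648 = 0.0363; cost = 4.0767%.
Debentures: weight = 271/454.2648 = 0.5966; after-tax cost = 3.6% × (1 − 15.8%) = 3.0312%.
WACC = 0.3671 × 8.2388% + 0.0363 × 4.0767% + 0.5966 × 3.0312% = 4.9809%.

4.98%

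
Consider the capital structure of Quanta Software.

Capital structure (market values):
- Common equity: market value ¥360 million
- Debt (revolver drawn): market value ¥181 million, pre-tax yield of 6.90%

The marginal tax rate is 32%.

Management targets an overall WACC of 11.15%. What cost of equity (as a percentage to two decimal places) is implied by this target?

Total capital V = 360 + 181 = 541.
Equity weight = 360/541 = 0.6654.
Revolver drawn weight = 181/541 = 0.3346.
Debt contribution = 0.3346 × 6.9% × (1 − 32%) = 1.5698%.
Required equity contribution = 11.15% − 1.5698% = 9.5802%.
Re = 9.5802% / 0.6654 = 14.3969%.

14.40%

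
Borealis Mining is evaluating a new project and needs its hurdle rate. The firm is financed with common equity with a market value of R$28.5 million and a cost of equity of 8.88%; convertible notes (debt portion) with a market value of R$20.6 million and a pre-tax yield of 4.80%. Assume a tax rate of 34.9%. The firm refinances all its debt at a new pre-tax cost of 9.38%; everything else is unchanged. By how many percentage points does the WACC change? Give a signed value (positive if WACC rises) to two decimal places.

Current WACC:
Total capital V = 28.5 + 20.6 = 49.1.
Equity: weight = 28.5/49.1 = 0.5804; cost = 8.88%.
Convertible notes (debt portion): weight = 20.6/49.1 = 0.4196; after-tax cost = 4.8% × (1 − 34.9%) = 3.1248%.
WACC = 0.5804 × 8.8800% + 0.4196 × 3.1248% = 6.4654%.
After the change:
Total capital V = 28.5 + 20.6 = 49.1.
Equity: weight = 28.5/49.1 = 0.5804; cost = 8.88%.
Convertible notes (debt portion): weight = 20.6/49.1 = 0.4196; after-tax cost = 9.38% × (1 − 34.9%) = 6.1064%.
WACC = 0.5804 × 8.8800% + 0.4196 × 6.1064% = 7.7163%.
Change in WACC = 7.7163% − 6.4654% = 1.2509 pp.

+1.25 pp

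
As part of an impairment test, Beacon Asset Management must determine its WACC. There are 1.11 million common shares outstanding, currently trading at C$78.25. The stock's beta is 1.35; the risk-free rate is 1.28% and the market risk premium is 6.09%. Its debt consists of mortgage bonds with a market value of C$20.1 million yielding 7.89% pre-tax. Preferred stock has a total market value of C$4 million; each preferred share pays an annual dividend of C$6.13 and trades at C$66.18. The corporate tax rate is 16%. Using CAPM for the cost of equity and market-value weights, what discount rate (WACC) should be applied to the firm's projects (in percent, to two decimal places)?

8.97%

Cost of equity via CAPM: Re = 1.28% + 1.35 × 6.09% = 9.5015%.
Cost of preferred: Rp = 6.13 / 66.18 = 9.2626%.
Market value of equity E = 78.25 × 1.11m = 86.8575m.
Total capital V = 86.8575 + 4 + 20.1 = 110.9575.
Equity: weight = 86.8575/110.9575 = 0.7828; cost = 9.5015%.
Preferred: weight = 4/110.9575 = 0.0360; cost = 9.2626%.
Mortgage bonds: weight = 20.1/110.9575 = 0.1812; after-tax cost = 7.89% × (1 − 16%) = 6.6276%.
WACC = 0.7828 × 9.5015% + 0.0360 × 9.2626% + 0.1812 × 6.6276% = 8.9723%.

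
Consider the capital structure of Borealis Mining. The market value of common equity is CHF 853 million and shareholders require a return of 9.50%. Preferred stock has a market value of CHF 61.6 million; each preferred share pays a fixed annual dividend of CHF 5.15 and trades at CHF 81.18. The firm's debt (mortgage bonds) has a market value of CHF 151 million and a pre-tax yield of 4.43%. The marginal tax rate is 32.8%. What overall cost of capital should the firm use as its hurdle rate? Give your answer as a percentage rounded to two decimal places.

Cost of preferred: Rp = 5.15 / 81.18 = 6.3439%.
Total capital V = 853 + 61.6 + 151 = 1065.6.
Equity: weight = 853/1065.6 = 0.8005; cost = 9.5%.
Preferred: weight = 61.6/1065.6 = 0.0578; cost = 6.3439%.
Mortgage bonds: weight = 151/1065.6 = 0.1417; after-tax cost = 4.43% × (1 − 32.8%) = 2.9770%.
WACC = 0.8005 × 9.5000% + 0.0578 × 6.3439% + 0.1417 × 2.9770% = 8.3932%.

8.39%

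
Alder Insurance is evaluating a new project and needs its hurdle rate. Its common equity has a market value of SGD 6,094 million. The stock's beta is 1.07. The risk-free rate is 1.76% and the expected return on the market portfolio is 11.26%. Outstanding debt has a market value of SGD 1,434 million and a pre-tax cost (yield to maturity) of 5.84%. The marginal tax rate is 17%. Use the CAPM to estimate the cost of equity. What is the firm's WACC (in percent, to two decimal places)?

10.58%

Market risk premium = 11.26% − 1.76% = 9.5%.
Cost of equity via CAPM: Re = 1.76% + 1.07 × 9.5% = 11.9250%.
Total capital V = 6094 + 1434 = 7528.
Equity: weight = 6094/7528 = 0.8095; cost = 11.925%.
Debt: weight = 1434/7528 = 0.1905; after-tax cost = 5.84% × (1 − 17%) = 4.8472%.
WACC = 0.8095 × 11.9250% + 0.1905 × 4.8472% = 10.5768%.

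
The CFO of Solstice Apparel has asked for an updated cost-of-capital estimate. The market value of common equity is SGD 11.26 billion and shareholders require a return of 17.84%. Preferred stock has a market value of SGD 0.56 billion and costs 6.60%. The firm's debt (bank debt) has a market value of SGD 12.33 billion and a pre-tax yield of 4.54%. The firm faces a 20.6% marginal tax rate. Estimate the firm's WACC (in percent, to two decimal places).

Total capital V = 11.26 + 0.56 + 12.33 = 24.15.
Equity: weight = 11.26/24.15 = 0.4663; cost = 17.84%.
Preferred: weight = 0.56/24.15 = 0.0232; cost = 6.6%.
Bank debt: weight = 12.33/24.15 = 0.5106; after-tax cost = 4.54% × (1 − 20.6%) = 3.6048%.
WACC = 0.4663 × 17.8400% + 0.0232 × 6.6000% + 0.5106 × 3.6048% = 10.3114%.

10.31%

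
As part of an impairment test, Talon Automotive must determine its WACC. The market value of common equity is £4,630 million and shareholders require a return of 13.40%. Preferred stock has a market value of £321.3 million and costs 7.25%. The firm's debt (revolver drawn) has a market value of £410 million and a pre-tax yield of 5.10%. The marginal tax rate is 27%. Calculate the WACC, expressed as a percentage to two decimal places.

12.29%

Total capital V = 4630 + 321.3 + 410 = 5361.3.
Equity: weight = 4630/5361.3 = 0.8636; cost = 13.4%.
Preferred: weight = 321.3/5361.3 = 0.0599; cost = 7.25%.
Revolver drawn: weight = 410/5361.3 = 0.0765; after-tax cost = 5.1% × (1 − 27%) = 3.7230%.
WACC = 0.8636 × 13.4000% + 0.0599 × 7.2500% + 0.0765 × 3.7230% = 12.2914%.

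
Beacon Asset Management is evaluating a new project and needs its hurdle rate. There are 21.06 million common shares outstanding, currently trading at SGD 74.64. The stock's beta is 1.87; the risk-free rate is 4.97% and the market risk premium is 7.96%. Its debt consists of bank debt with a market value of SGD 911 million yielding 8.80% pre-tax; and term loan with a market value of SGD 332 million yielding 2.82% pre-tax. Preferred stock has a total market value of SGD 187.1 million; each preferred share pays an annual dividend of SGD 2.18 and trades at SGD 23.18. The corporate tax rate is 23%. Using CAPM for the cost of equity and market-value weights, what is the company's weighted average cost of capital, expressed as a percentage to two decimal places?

13.28%

Cost of equity via CAPM: Re = 4.97% + 1.87 × 7.96% = 19.8552%.
Cost of preferred: Rp = 2.18 / 23.18 = 9.4047%.
Market value of equity E = 74.64 × 21.06m = 1571.9184m.
Total capital V = 1571.9184 + 187.1 + 911 + 332 = 3002.0184.
Equity: weight = 1571.9184/3002.0184 = 0.5236; cost = 19.8552%.
Preferred: weight = 187.1/3002.0184 = 0.0623; cost = 9.4047%.
Bank debt: weight = 911/3002.0184 = 0.3035; after-tax cost = 8.8% × (1 − 23%) = 6.7760%.
Term loan: weight = 332/3002.0184 = 0.1106; after-tax cost = 2.82% × (1 − 23%) = 2.1714%.
WACC = 0.5236 × 19.8552% + 0.0623 × 9.4047% + 0.3035 × 6.7760% + 0.1106 × 2.1714% = 13.2791%.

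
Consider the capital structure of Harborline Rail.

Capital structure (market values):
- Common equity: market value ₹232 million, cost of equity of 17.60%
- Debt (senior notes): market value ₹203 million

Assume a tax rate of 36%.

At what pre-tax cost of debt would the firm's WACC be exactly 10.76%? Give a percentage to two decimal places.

Total capital V = 232 + 203 = 435.
Equity weight = 232/435 = 0.5333.
Senior notes weight = 203/435 = 0.4667.
Equity contribution = 0.5333 × 17.6% = 9.3867%.
Remaining for debt = 10.76% − 9.3867% = 1.3733%.
Rd × (1 − 36%) × 0.4667 = 1.3733%  ⇒  Rd = 4.5982%.

4.60%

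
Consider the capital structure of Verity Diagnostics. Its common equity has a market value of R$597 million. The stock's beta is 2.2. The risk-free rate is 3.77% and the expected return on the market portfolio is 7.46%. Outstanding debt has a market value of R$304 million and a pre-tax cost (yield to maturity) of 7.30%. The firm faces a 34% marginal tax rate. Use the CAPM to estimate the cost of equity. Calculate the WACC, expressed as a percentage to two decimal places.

9.50%

Market risk premium = 7.46% − 3.77% = 3.69%.
Cost of equity via CAPM: Re = 3.77% + 2.2 × 3.69% = 11.8880%.
Total capital V = 597 + 304 = 901.
Equity: weight = 597/901 = 0.6626; cost = 11.888%.
Debt: weight = 304/901 = 0.3374; after-tax cost = 7.3% × (1 − 34%) = 4.8180%.
WACC = 0.6626 × 11.8880% + 0.3374 × 4.8180% = 9.5026%.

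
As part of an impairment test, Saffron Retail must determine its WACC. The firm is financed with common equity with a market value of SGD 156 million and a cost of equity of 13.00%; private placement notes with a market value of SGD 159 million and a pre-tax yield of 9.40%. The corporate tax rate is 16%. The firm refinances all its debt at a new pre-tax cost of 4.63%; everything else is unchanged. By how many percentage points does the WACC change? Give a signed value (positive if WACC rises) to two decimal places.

-2.02 pp

Current WACC:
Total capital V = 156 + 159 = 315.
Equity: weight = 156/315 = 0.4952; cost = 13%.
Private placement notes: weight = 159/315 = 0.5048; after-tax cost = 9.4% × (1 − 16%) = 7.8960%.
WACC = 0.4952 × 13.0000% + 0.5048 × 7.8960% = 10.4237%.
After the change:
Total capital V = 156 + 159 = 315.
Equity: weight = 156/315 = 0.4952; cost = 13%.
Private placement notes: weight = 159/315 = 0.5048; after-tax cost = 4.63% × (1 − 16%) = 3.8892%.
WACC = 0.4952 × 13.0000% + 0.5048 × 3.8892% = 8.4012%.
Change in WACC = 8.4012% − 10.4237% = -2.0225 pp.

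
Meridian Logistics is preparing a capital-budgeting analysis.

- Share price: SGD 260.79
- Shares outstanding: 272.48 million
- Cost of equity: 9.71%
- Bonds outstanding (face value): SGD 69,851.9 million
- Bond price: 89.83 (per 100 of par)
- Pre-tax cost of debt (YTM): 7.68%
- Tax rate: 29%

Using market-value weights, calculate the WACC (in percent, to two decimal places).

7.71%

Market value of equity E = 260.79 × 272.48m = 71060.0592m. Market value of debt D = 69851.9m × 89.83/100 = 62747.96177m.
Total capital V = 71060.0592 + 62747.96177 = 133808.02097.
Equity: weight = 71060.0592/133808.02097 = 0.5311; cost = 9.71%.
Bonds outstanding: weight = 62747.96177/133808.02097 = 0.4689; after-tax cost = 7.68% × (1 − 29%) = 5.4528%.
WACC = 0.5311 × 9.7100% + 0.4689 × 5.4528% = 7.7136%.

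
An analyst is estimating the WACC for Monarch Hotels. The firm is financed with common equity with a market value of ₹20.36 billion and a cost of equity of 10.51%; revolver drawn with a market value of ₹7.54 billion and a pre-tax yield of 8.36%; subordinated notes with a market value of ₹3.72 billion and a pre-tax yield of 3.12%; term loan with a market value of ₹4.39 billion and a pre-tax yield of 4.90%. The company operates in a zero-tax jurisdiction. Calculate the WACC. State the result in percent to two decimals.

8.61%

Total capital V = 20.36 + 7.54 + 3.72 + 4.39 = 36.01.
Equity: weight = 20.36/36.01 = 0.5654; cost = 10.51%.
Revolver drawn: weight = 7.54/36.01 = 0.2094; after-tax cost = 8.36% × (1 − 0%) = 8.3600%.
Subordinated notes: weight = 3.72/36.01 = 0.1033; after-tax cost = 3.12% × (1 − 0%) = 3.1200%.
Term loan: weight = 4.39/36.01 = 0.1219; after-tax cost = 4.9% × (1 − 0%) = 4.9000%.
WACC = 0.5654 × 10.5100% + 0.2094 × 8.3600% + 0.1033 × 3.1200% + 0.1219 × 4.9000% = 8.6125%.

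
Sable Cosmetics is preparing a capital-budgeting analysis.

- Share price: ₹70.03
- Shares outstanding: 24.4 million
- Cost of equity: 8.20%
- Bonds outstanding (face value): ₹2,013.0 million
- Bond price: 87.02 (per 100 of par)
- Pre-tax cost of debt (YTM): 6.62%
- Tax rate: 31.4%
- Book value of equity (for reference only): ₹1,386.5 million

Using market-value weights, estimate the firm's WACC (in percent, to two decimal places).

Market value of equity E = 70.03 × 24.4m = 1708.732m. Market value of debt D = 2013m × 87.02/100 = 1751.7126m.
Total capital V = 1708.732 + 1751.7126 = 3460.4446.
Equity: weight = 1708.732/3460.4446 = 0.4938; cost = 8.2%.
Bonds outstanding: weight = 1751.7126/3460.4446 = 0.5062; after-tax cost = 6.62% × (1 − 31.4%) = 4.5413%.
WACC = 0.4938 × 8.2000% + 0.5062 × 4.5413% = 6.3479%.

6.35%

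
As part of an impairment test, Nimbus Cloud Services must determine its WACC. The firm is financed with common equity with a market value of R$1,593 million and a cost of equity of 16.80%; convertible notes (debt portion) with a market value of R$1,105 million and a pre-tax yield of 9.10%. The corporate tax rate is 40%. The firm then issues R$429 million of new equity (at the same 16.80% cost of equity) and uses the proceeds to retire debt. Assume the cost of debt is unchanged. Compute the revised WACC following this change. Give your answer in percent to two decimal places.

13.96%

After the change:
Total capital V = 2022 + 676 = 2698.
Equity: weight = 2022/2698 = 0.7494; cost = 16.8%.
Convertible notes (debt portion): weight = 676/2698 = 0.2506; after-tax cost = 9.1% × (1 − 40%) = 5.4600%.
WACC = 0.7494 × 16.8000% + 0.2506 × 5.4600% = 13.9587%.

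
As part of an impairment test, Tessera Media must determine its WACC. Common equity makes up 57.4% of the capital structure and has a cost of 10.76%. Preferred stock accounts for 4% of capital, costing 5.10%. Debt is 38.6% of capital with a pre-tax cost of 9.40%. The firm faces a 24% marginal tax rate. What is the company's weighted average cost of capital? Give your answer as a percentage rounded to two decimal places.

After-tax cost of debt = 9.4% × (1 − 24%) = 7.1440%.
WACC = 0.574 × 10.7600% + 0.040 × 5.1000% + 0.386 × 7.1440% = 9.1378%.

9.14%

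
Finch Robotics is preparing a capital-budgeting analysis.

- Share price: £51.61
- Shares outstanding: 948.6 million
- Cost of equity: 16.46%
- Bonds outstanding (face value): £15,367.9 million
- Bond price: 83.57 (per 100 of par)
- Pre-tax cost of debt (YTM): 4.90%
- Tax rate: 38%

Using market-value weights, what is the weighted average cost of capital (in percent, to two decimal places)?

13.67%

Market value of equity E = 51.61 × 948.6m = 48957.246m. Market value of debt D = 15367.9m × 83.57/100 = 12842.95403m.
Total capital V = 48957.246 + 12842.95403 = 61800.20003.
Equity: weight = 48957.246/61800.20003 = 0.7922; cost = 16.46%.
Bonds outstanding: weight = 12842.95403/61800.20003 = 0.2078; after-tax cost = 4.9% × (1 − 38%) = 3.0380%.
WACC = 0.7922 × 16.4600% + 0.2078 × 3.0380% = 13.6707%.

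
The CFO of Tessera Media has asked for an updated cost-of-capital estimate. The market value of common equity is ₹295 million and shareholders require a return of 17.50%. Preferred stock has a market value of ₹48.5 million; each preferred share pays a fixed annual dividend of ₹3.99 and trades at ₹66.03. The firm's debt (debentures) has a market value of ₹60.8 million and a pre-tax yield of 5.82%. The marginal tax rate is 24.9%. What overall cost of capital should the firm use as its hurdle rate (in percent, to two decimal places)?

14.15%

Cost of preferred: Rp = 3.99 / 66.03 = 6.0427%.
Total capital V = 295 + 48.5 + 60.8 = 404.3.
Equity: weight = 295/404.3 = 0.7297; cost = 17.5%.
Preferred: weight = 48.5/404.3 = 0.1200; cost = 6.0427%.
Debentures: weight = 60.8/404.3 = 0.1504; after-tax cost = 5.82% × (1 − 24.9%) = 4.3708%.
WACC = 0.7297 × 17.5000% + 0.1200 × 6.0427% + 0.1504 × 4.3708% = 14.1512%.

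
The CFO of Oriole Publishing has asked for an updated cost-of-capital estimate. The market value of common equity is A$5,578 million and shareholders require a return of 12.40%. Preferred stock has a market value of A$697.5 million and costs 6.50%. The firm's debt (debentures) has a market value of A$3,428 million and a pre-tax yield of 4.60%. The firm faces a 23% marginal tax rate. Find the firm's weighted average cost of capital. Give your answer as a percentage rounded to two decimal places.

8.85%

Total capital V = 5578 + 697.5 + 3428 = 9703.5.
Equity: weight = 5578/9703.5 = 0.5748; cost = 12.4%.
Preferred: weight = 697.5/9703.5 = 0.0719; cost = 6.5%.
Debentures: weight = 3428/9703.5 = 0.3533; after-tax cost = 4.6% × (1 − 23%) = 3.5420%.
WACC = 0.5748 × 12.4000% + 0.0719 × 6.5000% + 0.3533 × 3.5420% = 8.8466%.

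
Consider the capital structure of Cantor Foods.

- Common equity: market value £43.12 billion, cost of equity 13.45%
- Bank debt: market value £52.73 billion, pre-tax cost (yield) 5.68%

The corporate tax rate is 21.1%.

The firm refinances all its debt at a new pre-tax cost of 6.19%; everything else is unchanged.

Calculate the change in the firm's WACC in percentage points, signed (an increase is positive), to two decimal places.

+0.22 pp

Current WACC:
Total capital V = 43.12 + 52.73 = 95.85.
Equity: weight = 43.12/95.85 = 0.4499; cost = 13.45%.
Bank debt: weight = 52.73/95.85 = 0.5501; after-tax cost = 5.68% × (1 − 21.1%) = 4.4815%.
WACC = 0.4499 × 13.4500% + 0.5501 × 4.4815% = 8.5162%.
After the change:
Total capital V = 43.12 + 52.73 = 95.85.
Equity: weight = 43.12/95.85 = 0.4499; cost = 13.45%.
Bank debt: weight = 52.73/95.85 = 0.5501; after-tax cost = 6.19% × (1 − 21.1%) = 4.8839%.
WACC = 0.4499 × 13.4500% + 0.5501 × 4.8839% = 8.7375%.
Change in WACC = 8.7375% − 8.5162% = 0.2214 pp.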